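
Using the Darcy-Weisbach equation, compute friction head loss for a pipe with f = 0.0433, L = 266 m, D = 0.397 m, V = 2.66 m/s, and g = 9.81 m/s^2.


Darcy-Weisbach equation: h_f = f * (L/D) * V^2/(2g).
f * L/D = 0.0433 * 266/0.397 = 29.0121.
V^2/(2g) = 2.66^2 / (2*9.81) = 7.0756 / 19.62 = 0.3606 m.
h_f = 29.0121 * 0.3606 = 10.463 m.

10.463


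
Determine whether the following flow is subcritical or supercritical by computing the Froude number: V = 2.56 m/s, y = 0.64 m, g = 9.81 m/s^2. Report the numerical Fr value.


The Froude number is defined as Fr = V / sqrt(g*y).
g*y = 9.81 * 0.64 = 6.2784.
sqrt(g*y) = sqrt(6.2784) = 2.5057.
Fr = 2.56 / 2.5057 = 1.0217.
Since Fr > 1, the flow is supercritical.

1.0217


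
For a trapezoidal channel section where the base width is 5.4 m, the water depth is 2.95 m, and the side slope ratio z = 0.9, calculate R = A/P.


For a trapezoidal section with side slope z:
A = (b + z*y)*y = (5.4 + 0.9*2.95)*2.95 = 23.762 m^2.
P = b + 2*y*sqrt(1 + z^2) = 5.4 + 2*2.95*sqrt(1 + 0.9^2) = 13.338 m.
R = A/P = 23.762 / 13.338 = 1.7816 m.

1.7816


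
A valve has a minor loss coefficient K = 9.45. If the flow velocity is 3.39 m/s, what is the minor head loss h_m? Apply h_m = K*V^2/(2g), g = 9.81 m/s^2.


Minor loss formula: h_m = K * V^2/(2g).
V^2 = 3.39^2 = 11.4921.
V^2/(2g) = 11.4921 / 19.62 = 0.5857 m.
h_m = 9.45 * 0.5857 = 5.5352 m.

5.5352


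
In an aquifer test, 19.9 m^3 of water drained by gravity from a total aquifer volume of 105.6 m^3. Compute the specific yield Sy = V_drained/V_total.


Specific yield Sy = Volume drained / Total volume.
Sy = 19.9 / 105.6
   = 0.1884.

0.1884


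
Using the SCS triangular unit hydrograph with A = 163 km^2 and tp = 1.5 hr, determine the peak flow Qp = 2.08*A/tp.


SCS formula: Qp = 2.08 * A / tp.
Qp = 2.08 * 163 / 1.5
   = 339.04 / 1.5
   = 226.03 m^3/s per cm.

226.03


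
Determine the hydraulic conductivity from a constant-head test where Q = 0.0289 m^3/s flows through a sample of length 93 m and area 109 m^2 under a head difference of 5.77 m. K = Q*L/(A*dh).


From K = Q*L / (A*dh):
Numerator: Q*L = 0.0289 * 93 = 2.6877.
Denominator: A*dh = 109 * 5.77 = 628.93.
K = 2.6877 / 628.93 = 0.004273 m/s.

0.004273


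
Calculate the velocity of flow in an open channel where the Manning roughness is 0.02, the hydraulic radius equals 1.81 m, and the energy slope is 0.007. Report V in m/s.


Manning's equation gives V = (1/n) * R^(2/3) * S^(1/2).
First, compute R^(2/3) = 1.81^(2/3) = 1.4852.
Next, S^(1/2) = 0.007^(1/2) = 0.083666.
Then 1/n = 1/0.02 = 50.0.
V = 50.0 * 1.4852 * 0.083666 = 6.213 m/s.

6.213


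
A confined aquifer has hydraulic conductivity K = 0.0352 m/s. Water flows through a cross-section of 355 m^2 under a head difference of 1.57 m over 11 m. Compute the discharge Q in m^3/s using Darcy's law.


Darcy's law: Q = K * A * i, where i = dh/L.
Hydraulic gradient i = 1.57 / 11 = 0.142727.
Q = 0.0352 * 355 * 0.142727
  = 1.7835 m^3/s.

1.7835


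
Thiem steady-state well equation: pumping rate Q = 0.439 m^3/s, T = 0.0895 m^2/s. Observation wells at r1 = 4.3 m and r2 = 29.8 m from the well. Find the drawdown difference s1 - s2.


Thiem equation: s1 - s2 = Q/(2*pi*T) * ln(r2/r1).
ln(r2/r1) = ln(29.8/4.3) = 1.9359.
Q/(2*pi*T) = 0.439 / (2*pi*0.0895) = 0.439 / 0.5623 = 0.7807.
s1 - s2 = 0.7807 * 1.9359 = 1.5113 m.

1.5113


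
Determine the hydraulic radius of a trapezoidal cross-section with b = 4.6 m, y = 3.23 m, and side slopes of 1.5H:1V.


For a trapezoidal section with side slope z:
A = (b + z*y)*y = (4.6 + 1.5*3.23)*3.23 = 30.507 m^2.
P = b + 2*y*sqrt(1 + z^2) = 4.6 + 2*3.23*sqrt(1 + 1.5^2) = 16.246 m.
R = A/P = 30.507 / 16.246 = 1.8778 m.

1.8778


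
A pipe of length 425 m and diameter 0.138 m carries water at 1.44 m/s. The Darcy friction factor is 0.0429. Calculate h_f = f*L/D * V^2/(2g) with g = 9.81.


Darcy-Weisbach equation: h_f = f * (L/D) * V^2/(2g).
f * L/D = 0.0429 * 425/0.138 = 132.1196.
V^2/(2g) = 1.44^2 / (2*9.81) = 2.0736 / 19.62 = 0.1057 m.
h_f = 132.1196 * 0.1057 = 13.963 m.

13.963


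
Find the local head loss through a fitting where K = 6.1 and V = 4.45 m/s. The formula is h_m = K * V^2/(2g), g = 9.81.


Minor loss formula: h_m = K * V^2/(2g).
V^2 = 4.45^2 = 19.8025.
V^2/(2g) = 19.8025 / 19.62 = 1.0093 m.
h_m = 6.1 * 1.0093 = 6.1567 m.

6.1567


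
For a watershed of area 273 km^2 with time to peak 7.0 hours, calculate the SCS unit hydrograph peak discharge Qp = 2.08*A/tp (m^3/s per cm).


SCS formula: Qp = 2.08 * A / tp.
Qp = 2.08 * 273 / 7.0
   = 567.84 / 7.0
   = 81.12 m^3/s per cm.

81.12


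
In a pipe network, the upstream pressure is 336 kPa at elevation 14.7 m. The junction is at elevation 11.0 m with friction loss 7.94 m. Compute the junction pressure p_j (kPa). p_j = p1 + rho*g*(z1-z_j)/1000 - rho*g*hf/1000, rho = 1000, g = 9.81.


Junction pressure: p_j = p1 + rho*g*(z1 - z_j)/1000 - rho*g*hf/1000.
Elevation term = 1000*9.81*(14.7 - 11.0)/1000 = 36.297 kPa.
Friction term = 1000*9.81*7.94/1000 = 77.891 kPa.
p_j = 336 + 36.297 - 77.891 = 294.41 kPa.

294.41


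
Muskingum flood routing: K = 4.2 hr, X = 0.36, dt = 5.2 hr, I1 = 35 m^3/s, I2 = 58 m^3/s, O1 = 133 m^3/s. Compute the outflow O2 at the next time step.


Muskingum coefficients:
denom = 2*K*(1-X) + dt = 2*4.2*(1-0.36) + 5.2 = 10.576.
C0 = (dt - 2*K*X)/denom = (5.2 - 2*4.2*0.36)/10.576 = 0.2057.
C1 = (dt + 2*K*X)/denom = (5.2 + 2*4.2*0.36)/10.576 = 0.7776.
C2 = (2*K*(1-X) - dt)/denom = 0.0166.
O2 = C0*I2 + C1*I1 + C2*O1
   = 0.2057*58 + 0.7776*35 + 0.0166*133
   = 41.36 m^3/s.

41.36


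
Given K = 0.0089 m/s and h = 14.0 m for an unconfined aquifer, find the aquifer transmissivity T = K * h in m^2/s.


Transmissivity is defined as T = K * h.
T = 0.0089 * 14.0
  = 0.1246 m^2/s.

0.1246


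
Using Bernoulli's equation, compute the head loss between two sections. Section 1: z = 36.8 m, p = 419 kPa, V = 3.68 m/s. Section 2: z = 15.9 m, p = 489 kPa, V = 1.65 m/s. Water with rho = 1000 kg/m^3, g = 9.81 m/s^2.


Total head at each section: H = z + p/(rho*g) + V^2/(2g).
H1 = 36.8 + 419*1000/(1000*9.81) + 3.68^2/(2*9.81)
   = 36.8 + 42.712 + 0.6902
   = 80.202 m.
H2 = 15.9 + 489*1000/(1000*9.81) + 1.65^2/(2*9.81)
   = 15.9 + 49.847 + 0.1388
   = 65.886 m.
h_L = H1 - H2 = 80.202 - 65.886 = 14.316 m.

14.316


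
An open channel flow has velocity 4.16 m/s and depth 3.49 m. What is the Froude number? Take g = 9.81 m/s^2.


The Froude number is defined as Fr = V / sqrt(g*y).
g*y = 9.81 * 3.49 = 34.2369.
sqrt(g*y) = sqrt(34.2369) = 5.8512.
Fr = 4.16 / 5.8512 = 0.711.

0.711


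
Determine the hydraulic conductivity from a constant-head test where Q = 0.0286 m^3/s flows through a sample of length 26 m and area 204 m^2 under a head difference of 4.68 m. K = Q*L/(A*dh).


From K = Q*L / (A*dh):
Numerator: Q*L = 0.0286 * 26 = 0.7436.
Denominator: A*dh = 204 * 4.68 = 954.72.
K = 0.7436 / 954.72 = 0.000779 m/s.

0.000779


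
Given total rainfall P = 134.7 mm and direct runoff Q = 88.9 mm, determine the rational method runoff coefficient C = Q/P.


The runoff coefficient C = runoff depth / rainfall depth.
C = 88.9 / 134.7
  = 0.66.

0.66


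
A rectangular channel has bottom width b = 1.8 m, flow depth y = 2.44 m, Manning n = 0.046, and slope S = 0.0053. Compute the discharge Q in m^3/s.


For a rectangular channel, the cross-sectional area A = b * y = 1.8 * 2.44 = 4.39 m^2.
The wetted perimeter P = b + 2y = 1.8 + 2*2.44 = 6.68 m.
Hydraulic radius R = A/P = 4.39/6.68 = 0.6575 m.
Velocity V = (1/n)*R^(2/3)*S^(1/2) = (1/0.046)*0.6575^(2/3)*0.0053^(1/2) = 1.1967 m/s.
Discharge Q = A * V = 4.39 * 1.1967 = 5.256 m^3/s.

5.256


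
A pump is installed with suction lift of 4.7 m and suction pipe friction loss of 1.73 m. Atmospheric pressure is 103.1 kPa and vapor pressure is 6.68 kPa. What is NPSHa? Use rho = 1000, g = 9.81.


NPSHa = p_atm/(rho*g) - z_s - hf_s - p_vap/(rho*g).
p_atm/(rho*g) = 103.1*1000 / (1000*9.81) = 10.51 m.
p_vap/(rho*g) = 6.68*1000 / (1000*9.81) = 0.681 m.
NPSHa = 10.51 - 4.7 - 1.73 - 0.681
      = 3.4 m.

3.4


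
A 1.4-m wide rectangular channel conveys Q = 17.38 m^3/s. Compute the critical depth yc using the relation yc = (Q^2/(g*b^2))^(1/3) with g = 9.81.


Using yc = (Q^2 / (g * b^2))^(1/3):
Q^2 = 17.38^2 = 302.06.
g * b^2 = 9.81 * 1.4^2 = 9.81 * 1.96 = 19.23.
Q^2 / (g*b^2) = 302.06 / 19.23 = 15.7077.
yc = 15.7077^(1/3) = 2.5045 m.

2.5045


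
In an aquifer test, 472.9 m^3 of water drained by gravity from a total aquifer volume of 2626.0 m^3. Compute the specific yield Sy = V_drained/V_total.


Specific yield Sy = Volume drained / Total volume.
Sy = 472.9 / 2626.0
   = 0.1801.

0.1801


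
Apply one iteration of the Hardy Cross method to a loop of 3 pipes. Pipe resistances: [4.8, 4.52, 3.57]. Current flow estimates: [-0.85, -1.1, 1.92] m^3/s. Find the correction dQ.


Numerator terms (r*Q*|Q|): 4.8*-0.85*|-0.85| = -3.468; 4.52*-1.1*|-1.1| = -5.4692; 3.57*1.92*|1.92| = 13.1604.
Sum of numerator = 4.2232.
Denominator terms (r*|Q|): 4.8*|-0.85| = 4.08; 4.52*|-1.1| = 4.972; 3.57*|1.92| = 6.8544.
2 * sum of denominator = 2 * 15.9064 = 31.8128.
dQ = -4.2232 / 31.8128 = -0.1328 m^3/s.

-0.1328


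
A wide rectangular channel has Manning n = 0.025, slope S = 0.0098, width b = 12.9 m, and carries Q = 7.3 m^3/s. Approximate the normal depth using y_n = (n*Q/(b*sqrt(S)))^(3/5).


We use the wide-channel approximation y_n = (n*Q/(b*sqrt(S)))^(3/5).
sqrt(S) = sqrt(0.0098) = 0.098995.
Numerator: n*Q = 0.025 * 7.3 = 0.1825.
Denominator: b*sqrt(S) = 12.9 * 0.098995 = 1.277035.
arg = 0.1429.
y_n = 0.1429^(3/5) = 0.3112 m.

0.3112


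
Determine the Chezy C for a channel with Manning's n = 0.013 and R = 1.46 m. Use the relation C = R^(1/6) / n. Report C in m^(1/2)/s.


The Chezy coefficient relates to Manning's n through C = R^(1/6) / n.
R^(1/6) = 1.46^(1/6) = 1.065104.
C = 1.065104 / 0.013 = 81.93 m^(1/2)/s.

81.93


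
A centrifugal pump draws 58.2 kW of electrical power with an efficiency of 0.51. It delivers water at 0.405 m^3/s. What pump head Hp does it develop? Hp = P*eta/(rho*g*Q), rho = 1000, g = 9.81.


Pump head formula: Hp = P * eta / (rho * g * Q).
Numerator: P * eta = 58.2 * 1000 * 0.51 = 29682.0 W.
Denominator: rho * g * Q = 1000 * 9.81 * 0.405 = 3973.05.
Hp = 29682.0 / 3973.05 = 7.47 m.

7.47


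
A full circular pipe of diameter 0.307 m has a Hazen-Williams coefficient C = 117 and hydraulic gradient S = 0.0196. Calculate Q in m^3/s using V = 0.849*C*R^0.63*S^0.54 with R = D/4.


For a full circular pipe, R = D/4 = 0.307/4 = 0.0767 m.
V = 0.849 * 117 * 0.0767^0.63 * 0.0196^0.54
  = 0.849 * 117 * 0.198426 * 0.119624
  = 2.3578 m/s.
Pipe area A = pi*D^2/4 = pi*0.307^2/4 = 0.074 m^2.
Q = A * V = 0.074 * 2.3578 = 0.1745 m^3/s.

0.1745


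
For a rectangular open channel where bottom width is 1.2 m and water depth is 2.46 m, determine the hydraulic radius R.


For a rectangular section:
Flow area A = b * y = 1.2 * 2.46 = 2.95 m^2.
Wetted perimeter P = b + 2y = 1.2 + 2*2.46 = 6.12 m.
Hydraulic radius R = A/P = 2.95 / 6.12 = 0.4824 m.

0.4824


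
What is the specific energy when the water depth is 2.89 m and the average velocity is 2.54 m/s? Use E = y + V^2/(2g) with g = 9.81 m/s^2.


Specific energy E = y + V^2/(2g).
Velocity head = V^2/(2g) = 2.54^2 / (2*9.81) = 6.4516 / 19.62 = 0.3288 m.
E = 2.89 + 0.3288 = 3.2188 m.

3.2188


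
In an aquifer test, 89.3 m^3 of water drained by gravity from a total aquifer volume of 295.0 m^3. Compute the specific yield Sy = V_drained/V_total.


Specific yield Sy = Volume drained / Total volume.
Sy = 89.3 / 295.0
   = 0.3027.

0.3027


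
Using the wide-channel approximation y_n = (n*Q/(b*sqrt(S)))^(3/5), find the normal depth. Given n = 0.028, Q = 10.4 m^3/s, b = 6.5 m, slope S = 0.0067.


We use the wide-channel approximation y_n = (n*Q/(b*sqrt(S)))^(3/5).
sqrt(S) = sqrt(0.0067) = 0.081854.
Numerator: n*Q = 0.028 * 10.4 = 0.2912.
Denominator: b*sqrt(S) = 6.5 * 0.081854 = 0.532051.
arg = 0.5473.
y_n = 0.5473^(3/5) = 0.6965 m.

0.6965


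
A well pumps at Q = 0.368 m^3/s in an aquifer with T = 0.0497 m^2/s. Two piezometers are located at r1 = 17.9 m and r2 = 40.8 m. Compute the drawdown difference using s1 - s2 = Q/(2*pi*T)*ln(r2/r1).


Thiem equation: s1 - s2 = Q/(2*pi*T) * ln(r2/r1).
ln(r2/r1) = ln(40.8/17.9) = 0.8239.
Q/(2*pi*T) = 0.368 / (2*pi*0.0497) = 0.368 / 0.3123 = 1.1785.
s1 - s2 = 1.1785 * 0.8239 = 0.9709 m.

0.9709


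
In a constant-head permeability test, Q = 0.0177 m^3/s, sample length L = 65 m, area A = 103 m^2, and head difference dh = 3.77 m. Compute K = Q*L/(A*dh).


From K = Q*L / (A*dh):
Numerator: Q*L = 0.0177 * 65 = 1.1505.
Denominator: A*dh = 103 * 3.77 = 388.31.
K = 1.1505 / 388.31 = 0.002963 m/s.

0.002963


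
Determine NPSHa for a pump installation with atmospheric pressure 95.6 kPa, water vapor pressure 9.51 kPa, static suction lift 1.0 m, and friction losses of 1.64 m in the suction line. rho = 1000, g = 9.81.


NPSHa = p_atm/(rho*g) - z_s - hf_s - p_vap/(rho*g).
p_atm/(rho*g) = 95.6*1000 / (1000*9.81) = 9.745 m.
p_vap/(rho*g) = 9.51*1000 / (1000*9.81) = 0.969 m.
NPSHa = 9.745 - 1.0 - 1.64 - 0.969
      = 6.14 m.

6.14


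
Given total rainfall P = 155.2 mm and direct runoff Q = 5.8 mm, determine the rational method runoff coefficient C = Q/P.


The runoff coefficient C = runoff depth / rainfall depth.
C = 5.8 / 155.2
  = 0.0374.

0.0374


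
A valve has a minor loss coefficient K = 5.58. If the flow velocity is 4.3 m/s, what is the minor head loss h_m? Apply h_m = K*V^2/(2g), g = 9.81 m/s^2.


Minor loss formula: h_m = K * V^2/(2g).
V^2 = 4.3^2 = 18.49.
V^2/(2g) = 18.49 / 19.62 = 0.9424 m.
h_m = 5.58 * 0.9424 = 5.2586 m.

5.2586


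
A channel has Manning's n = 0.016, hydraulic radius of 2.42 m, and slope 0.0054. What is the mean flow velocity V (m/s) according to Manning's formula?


Manning's equation gives V = (1/n) * R^(2/3) * S^(1/2).
First, compute R^(2/3) = 2.42^(2/3) = 1.8025.
Next, S^(1/2) = 0.0054^(1/2) = 0.073485.
Then 1/n = 1/0.016 = 62.5.
V = 62.5 * 1.8025 * 0.073485 = 8.2785 m/s.

8.2785


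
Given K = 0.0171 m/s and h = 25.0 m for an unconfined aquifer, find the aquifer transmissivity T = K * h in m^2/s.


Transmissivity is defined as T = K * h.
T = 0.0171 * 25.0
  = 0.4275 m^2/s.

0.4275


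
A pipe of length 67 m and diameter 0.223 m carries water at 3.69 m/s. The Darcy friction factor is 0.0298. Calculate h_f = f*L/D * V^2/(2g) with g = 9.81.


Darcy-Weisbach equation: h_f = f * (L/D) * V^2/(2g).
f * L/D = 0.0298 * 67/0.223 = 8.9534.
V^2/(2g) = 3.69^2 / (2*9.81) = 13.6161 / 19.62 = 0.694 m.
h_f = 8.9534 * 0.694 = 6.214 m.

6.214


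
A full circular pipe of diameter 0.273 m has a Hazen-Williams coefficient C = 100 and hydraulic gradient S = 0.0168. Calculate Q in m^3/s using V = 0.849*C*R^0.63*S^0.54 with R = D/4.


For a full circular pipe, R = D/4 = 0.273/4 = 0.0683 m.
V = 0.849 * 100 * 0.0683^0.63 * 0.0168^0.54
  = 0.849 * 100 * 0.184283 * 0.11007
  = 1.7221 m/s.
Pipe area A = pi*D^2/4 = pi*0.273^2/4 = 0.0585 m^2.
Q = A * V = 0.0585 * 1.7221 = 0.1008 m^3/s.

0.1008


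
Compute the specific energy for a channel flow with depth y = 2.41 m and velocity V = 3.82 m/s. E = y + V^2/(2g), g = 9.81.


Specific energy E = y + V^2/(2g).
Velocity head = V^2/(2g) = 3.82^2 / (2*9.81) = 14.5924 / 19.62 = 0.7438 m.
E = 2.41 + 0.7438 = 3.1538 m.

3.1538


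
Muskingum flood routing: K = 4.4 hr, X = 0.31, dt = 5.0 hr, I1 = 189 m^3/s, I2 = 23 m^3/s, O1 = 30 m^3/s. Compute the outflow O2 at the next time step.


Muskingum coefficients:
denom = 2*K*(1-X) + dt = 2*4.4*(1-0.31) + 5.0 = 11.072.
C0 = (dt - 2*K*X)/denom = (5.0 - 2*4.4*0.31)/11.072 = 0.2052.
C1 = (dt + 2*K*X)/denom = (5.0 + 2*4.4*0.31)/11.072 = 0.698.
C2 = (2*K*(1-X) - dt)/denom = 0.0968.
O2 = C0*I2 + C1*I1 + C2*O1
   = 0.2052*23 + 0.698*189 + 0.0968*30
   = 139.54 m^3/s.

139.54


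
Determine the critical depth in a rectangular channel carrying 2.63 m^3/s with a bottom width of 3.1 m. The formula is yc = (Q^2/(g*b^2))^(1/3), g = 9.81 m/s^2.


Using yc = (Q^2 / (g * b^2))^(1/3):
Q^2 = 2.63^2 = 6.92.
g * b^2 = 9.81 * 3.1^2 = 9.81 * 9.61 = 94.27.
Q^2 / (g*b^2) = 6.92 / 94.27 = 0.0734.
yc = 0.0734^(1/3) = 0.4186 m.

0.4186


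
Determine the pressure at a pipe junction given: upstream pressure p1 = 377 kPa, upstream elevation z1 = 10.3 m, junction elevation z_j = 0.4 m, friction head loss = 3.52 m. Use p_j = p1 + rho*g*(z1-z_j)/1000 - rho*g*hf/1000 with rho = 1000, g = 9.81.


Junction pressure: p_j = p1 + rho*g*(z1 - z_j)/1000 - rho*g*hf/1000.
Elevation term = 1000*9.81*(10.3 - 0.4)/1000 = 97.119 kPa.
Friction term = 1000*9.81*3.52/1000 = 34.531 kPa.
p_j = 377 + 97.119 - 34.531 = 439.59 kPa.

439.59


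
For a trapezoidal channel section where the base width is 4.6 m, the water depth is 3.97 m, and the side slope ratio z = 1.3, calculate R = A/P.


For a trapezoidal section with side slope z:
A = (b + z*y)*y = (4.6 + 1.3*3.97)*3.97 = 38.751 m^2.
P = b + 2*y*sqrt(1 + z^2) = 4.6 + 2*3.97*sqrt(1 + 1.3^2) = 17.623 m.
R = A/P = 38.751 / 17.623 = 2.199 m.

2.199


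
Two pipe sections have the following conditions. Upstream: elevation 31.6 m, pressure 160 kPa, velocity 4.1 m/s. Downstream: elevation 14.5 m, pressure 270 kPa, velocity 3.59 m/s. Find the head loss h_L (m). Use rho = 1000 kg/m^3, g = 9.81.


Total head at each section: H = z + p/(rho*g) + V^2/(2g).
H1 = 31.6 + 160*1000/(1000*9.81) + 4.1^2/(2*9.81)
   = 31.6 + 16.31 + 0.8568
   = 48.767 m.
H2 = 14.5 + 270*1000/(1000*9.81) + 3.59^2/(2*9.81)
   = 14.5 + 27.523 + 0.6569
   = 42.68 m.
h_L = H1 - H2 = 48.767 - 42.68 = 6.087 m.

6.087


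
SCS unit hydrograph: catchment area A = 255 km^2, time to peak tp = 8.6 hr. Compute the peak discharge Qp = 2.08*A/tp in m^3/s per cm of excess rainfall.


SCS formula: Qp = 2.08 * A / tp.
Qp = 2.08 * 255 / 8.6
   = 530.4 / 8.6
   = 61.67 m^3/s per cm.

61.67


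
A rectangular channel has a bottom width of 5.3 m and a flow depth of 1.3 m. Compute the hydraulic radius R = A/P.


For a rectangular section:
Flow area A = b * y = 5.3 * 1.3 = 6.89 m^2.
Wetted perimeter P = b + 2y = 5.3 + 2*1.3 = 7.9 m.
Hydraulic radius R = A/P = 6.89 / 7.9 = 0.8722 m.

0.8722


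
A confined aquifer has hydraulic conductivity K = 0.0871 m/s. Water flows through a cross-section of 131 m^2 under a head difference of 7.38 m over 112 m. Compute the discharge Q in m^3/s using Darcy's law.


Darcy's law: Q = K * A * i, where i = dh/L.
Hydraulic gradient i = 7.38 / 112 = 0.065893.
Q = 0.0871 * 131 * 0.065893
  = 0.7518 m^3/s.

0.7518


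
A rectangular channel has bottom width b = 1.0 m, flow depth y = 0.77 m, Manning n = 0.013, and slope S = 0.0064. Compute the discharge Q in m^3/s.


For a rectangular channel, the cross-sectional area A = b * y = 1.0 * 0.77 = 0.77 m^2.
The wetted perimeter P = b + 2y = 1.0 + 2*0.77 = 2.54 m.
Hydraulic radius R = A/P = 0.77/2.54 = 0.3031 m.
Velocity V = (1/n)*R^(2/3)*S^(1/2) = (1/0.013)*0.3031^(2/3)*0.0064^(1/2) = 2.7771 m/s.
Discharge Q = A * V = 0.77 * 2.7771 = 2.138 m^3/s.

2.138


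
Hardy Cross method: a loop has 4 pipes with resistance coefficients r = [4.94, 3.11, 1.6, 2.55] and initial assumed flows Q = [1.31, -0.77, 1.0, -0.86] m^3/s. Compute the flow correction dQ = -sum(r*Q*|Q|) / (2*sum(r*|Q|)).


Numerator terms (r*Q*|Q|): 4.94*1.31*|1.31| = 8.4775; 3.11*-0.77*|-0.77| = -1.8439; 1.6*1.0*|1.0| = 1.6; 2.55*-0.86*|-0.86| = -1.886.
Sum of numerator = 6.3476.
Denominator terms (r*|Q|): 4.94*|1.31| = 6.4714; 3.11*|-0.77| = 2.3947; 1.6*|1.0| = 1.6; 2.55*|-0.86| = 2.193.
2 * sum of denominator = 2 * 12.6591 = 25.3182.
dQ = -6.3476 / 25.3182 = -0.2507 m^3/s.

-0.2507


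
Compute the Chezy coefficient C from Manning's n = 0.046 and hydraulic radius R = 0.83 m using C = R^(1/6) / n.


The Chezy coefficient relates to Manning's n through C = R^(1/6) / n.
R^(1/6) = 0.83^(1/6) = 0.969422.
C = 0.969422 / 0.046 = 21.07 m^(1/2)/s.

21.07


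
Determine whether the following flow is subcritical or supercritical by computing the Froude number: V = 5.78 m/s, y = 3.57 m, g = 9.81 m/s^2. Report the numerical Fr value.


The Froude number is defined as Fr = V / sqrt(g*y).
g*y = 9.81 * 3.57 = 35.0217.
sqrt(g*y) = sqrt(35.0217) = 5.9179.
Fr = 5.78 / 5.9179 = 0.9767.
Since Fr < 1, the flow is subcritical.

0.9767


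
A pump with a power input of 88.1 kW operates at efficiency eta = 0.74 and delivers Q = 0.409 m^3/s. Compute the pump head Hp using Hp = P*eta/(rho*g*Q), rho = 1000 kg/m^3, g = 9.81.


Pump head formula: Hp = P * eta / (rho * g * Q).
Numerator: P * eta = 88.1 * 1000 * 0.74 = 65194.0 W.
Denominator: rho * g * Q = 1000 * 9.81 * 0.409 = 4012.29.
Hp = 65194.0 / 4012.29 = 16.25 m.

16.25


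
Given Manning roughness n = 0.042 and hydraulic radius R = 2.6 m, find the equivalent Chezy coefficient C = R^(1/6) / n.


The Chezy coefficient relates to Manning's n through C = R^(1/6) / n.
R^(1/6) = 2.6^(1/6) = 1.172633.
C = 1.172633 / 0.042 = 27.92 m^(1/2)/s.

27.92


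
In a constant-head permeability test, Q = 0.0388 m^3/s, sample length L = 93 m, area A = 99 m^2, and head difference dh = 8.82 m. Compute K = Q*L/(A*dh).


From K = Q*L / (A*dh):
Numerator: Q*L = 0.0388 * 93 = 3.6084.
Denominator: A*dh = 99 * 8.82 = 873.18.
K = 3.6084 / 873.18 = 0.004132 m/s.

0.004132


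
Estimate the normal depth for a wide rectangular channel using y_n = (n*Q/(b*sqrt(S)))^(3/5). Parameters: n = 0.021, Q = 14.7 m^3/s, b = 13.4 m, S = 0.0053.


We use the wide-channel approximation y_n = (n*Q/(b*sqrt(S)))^(3/5).
sqrt(S) = sqrt(0.0053) = 0.072801.
Numerator: n*Q = 0.021 * 14.7 = 0.3087.
Denominator: b*sqrt(S) = 13.4 * 0.072801 = 0.975533.
arg = 0.3164.
y_n = 0.3164^(3/5) = 0.5014 m.

0.5014


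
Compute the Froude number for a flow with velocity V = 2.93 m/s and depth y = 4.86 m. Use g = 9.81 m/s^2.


The Froude number is defined as Fr = V / sqrt(g*y).
g*y = 9.81 * 4.86 = 47.6766.
sqrt(g*y) = sqrt(47.6766) = 6.9048.
Fr = 2.93 / 6.9048 = 0.4243.

0.4243


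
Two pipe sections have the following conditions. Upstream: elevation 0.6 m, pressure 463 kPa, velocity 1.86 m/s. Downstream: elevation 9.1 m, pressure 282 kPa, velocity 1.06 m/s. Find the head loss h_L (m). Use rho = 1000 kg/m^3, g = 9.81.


Total head at each section: H = z + p/(rho*g) + V^2/(2g).
H1 = 0.6 + 463*1000/(1000*9.81) + 1.86^2/(2*9.81)
   = 0.6 + 47.197 + 0.1763
   = 47.973 m.
H2 = 9.1 + 282*1000/(1000*9.81) + 1.06^2/(2*9.81)
   = 9.1 + 28.746 + 0.0573
   = 37.903 m.
h_L = H1 - H2 = 47.973 - 37.903 = 10.07 m.

10.07


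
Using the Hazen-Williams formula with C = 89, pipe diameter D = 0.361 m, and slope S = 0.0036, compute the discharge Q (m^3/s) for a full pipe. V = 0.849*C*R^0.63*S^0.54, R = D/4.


For a full circular pipe, R = D/4 = 0.361/4 = 0.0902 m.
V = 0.849 * 89 * 0.0902^0.63 * 0.0036^0.54
  = 0.849 * 89 * 0.219751 * 0.047907
  = 0.7955 m/s.
Pipe area A = pi*D^2/4 = pi*0.361^2/4 = 0.1024 m^2.
Q = A * V = 0.1024 * 0.7955 = 0.0814 m^3/s.

0.0814


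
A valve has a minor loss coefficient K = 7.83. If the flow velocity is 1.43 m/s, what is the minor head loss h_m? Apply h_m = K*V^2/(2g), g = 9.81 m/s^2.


Minor loss formula: h_m = K * V^2/(2g).
V^2 = 1.43^2 = 2.0449.
V^2/(2g) = 2.0449 / 19.62 = 0.1042 m.
h_m = 7.83 * 0.1042 = 0.8161 m.

0.8161


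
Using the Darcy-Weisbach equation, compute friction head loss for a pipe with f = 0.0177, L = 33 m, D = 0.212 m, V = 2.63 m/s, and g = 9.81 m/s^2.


Darcy-Weisbach equation: h_f = f * (L/D) * V^2/(2g).
f * L/D = 0.0177 * 33/0.212 = 2.7552.
V^2/(2g) = 2.63^2 / (2*9.81) = 6.9169 / 19.62 = 0.3525 m.
h_f = 2.7552 * 0.3525 = 0.971 m.

0.971


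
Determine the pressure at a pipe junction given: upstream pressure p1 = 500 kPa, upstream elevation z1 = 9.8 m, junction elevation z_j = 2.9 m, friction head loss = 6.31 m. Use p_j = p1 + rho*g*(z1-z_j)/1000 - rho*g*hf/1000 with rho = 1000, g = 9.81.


Junction pressure: p_j = p1 + rho*g*(z1 - z_j)/1000 - rho*g*hf/1000.
Elevation term = 1000*9.81*(9.8 - 2.9)/1000 = 67.689 kPa.
Friction term = 1000*9.81*6.31/1000 = 61.901 kPa.
p_j = 500 + 67.689 - 61.901 = 505.79 kPa.

505.79


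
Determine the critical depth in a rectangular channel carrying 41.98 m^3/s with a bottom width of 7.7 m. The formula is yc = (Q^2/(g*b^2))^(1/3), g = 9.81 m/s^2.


Using yc = (Q^2 / (g * b^2))^(1/3):
Q^2 = 41.98^2 = 1762.32.
g * b^2 = 9.81 * 7.7^2 = 9.81 * 59.29 = 581.63.
Q^2 / (g*b^2) = 1762.32 / 581.63 = 3.03.
yc = 3.03^(1/3) = 1.447 m.

1.447


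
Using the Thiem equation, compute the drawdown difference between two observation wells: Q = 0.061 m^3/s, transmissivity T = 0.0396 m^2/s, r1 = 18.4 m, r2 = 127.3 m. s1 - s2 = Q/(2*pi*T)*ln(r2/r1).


Thiem equation: s1 - s2 = Q/(2*pi*T) * ln(r2/r1).
ln(r2/r1) = ln(127.3/18.4) = 1.9342.
Q/(2*pi*T) = 0.061 / (2*pi*0.0396) = 0.061 / 0.2488 = 0.2452.
s1 - s2 = 0.2452 * 1.9342 = 0.4742 m.

0.4742


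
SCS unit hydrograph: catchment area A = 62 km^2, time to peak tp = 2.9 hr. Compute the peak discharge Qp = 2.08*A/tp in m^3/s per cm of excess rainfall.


SCS formula: Qp = 2.08 * A / tp.
Qp = 2.08 * 62 / 2.9
   = 128.96 / 2.9
   = 44.47 m^3/s per cm.

44.47


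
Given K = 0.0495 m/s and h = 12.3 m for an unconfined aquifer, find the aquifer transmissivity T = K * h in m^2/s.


Transmissivity is defined as T = K * h.
T = 0.0495 * 12.3
  = 0.6089 m^2/s.

0.6089


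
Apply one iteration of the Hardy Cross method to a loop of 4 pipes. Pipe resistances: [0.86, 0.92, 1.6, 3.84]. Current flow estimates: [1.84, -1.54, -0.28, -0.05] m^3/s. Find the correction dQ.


Numerator terms (r*Q*|Q|): 0.86*1.84*|1.84| = 2.9116; 0.92*-1.54*|-1.54| = -2.1819; 1.6*-0.28*|-0.28| = -0.1254; 3.84*-0.05*|-0.05| = -0.0096.
Sum of numerator = 0.5947.
Denominator terms (r*|Q|): 0.86*|1.84| = 1.5824; 0.92*|-1.54| = 1.4168; 1.6*|-0.28| = 0.448; 3.84*|-0.05| = 0.192.
2 * sum of denominator = 2 * 3.6392 = 7.2784.
dQ = -0.5947 / 7.2784 = -0.0817 m^3/s.

-0.0817


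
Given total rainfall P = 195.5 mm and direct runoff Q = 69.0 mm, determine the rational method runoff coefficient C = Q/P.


The runoff coefficient C = runoff depth / rainfall depth.
C = 69.0 / 195.5
  = 0.3529.

0.3529


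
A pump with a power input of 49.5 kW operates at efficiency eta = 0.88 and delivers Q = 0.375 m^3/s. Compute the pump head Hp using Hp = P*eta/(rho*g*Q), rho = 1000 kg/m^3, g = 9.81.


Pump head formula: Hp = P * eta / (rho * g * Q).
Numerator: P * eta = 49.5 * 1000 * 0.88 = 43560.0 W.
Denominator: rho * g * Q = 1000 * 9.81 * 0.375 = 3678.75.
Hp = 43560.0 / 3678.75 = 11.84 m.

11.84


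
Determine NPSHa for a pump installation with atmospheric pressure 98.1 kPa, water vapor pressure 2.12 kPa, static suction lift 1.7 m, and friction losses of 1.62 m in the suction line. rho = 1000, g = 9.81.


NPSHa = p_atm/(rho*g) - z_s - hf_s - p_vap/(rho*g).
p_atm/(rho*g) = 98.1*1000 / (1000*9.81) = 10.0 m.
p_vap/(rho*g) = 2.12*1000 / (1000*9.81) = 0.216 m.
NPSHa = 10.0 - 1.7 - 1.62 - 0.216
      = 6.46 m.

6.46


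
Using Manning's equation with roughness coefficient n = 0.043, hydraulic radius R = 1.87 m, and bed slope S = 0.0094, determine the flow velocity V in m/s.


Manning's equation gives V = (1/n) * R^(2/3) * S^(1/2).
First, compute R^(2/3) = 1.87^(2/3) = 1.5178.
Next, S^(1/2) = 0.0094^(1/2) = 0.096954.
Then 1/n = 1/0.043 = 23.26.
V = 23.26 * 1.5178 * 0.096954 = 3.4223 m/s.

3.4223


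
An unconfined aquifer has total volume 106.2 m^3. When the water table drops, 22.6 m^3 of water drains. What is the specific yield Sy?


Specific yield Sy = Volume drained / Total volume.
Sy = 22.6 / 106.2
   = 0.2128.

0.2128


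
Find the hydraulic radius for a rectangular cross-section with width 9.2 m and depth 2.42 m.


For a rectangular section:
Flow area A = b * y = 9.2 * 2.42 = 22.26 m^2.
Wetted perimeter P = b + 2y = 9.2 + 2*2.42 = 14.04 m.
Hydraulic radius R = A/P = 22.26 / 14.04 = 1.5858 m.

1.5858


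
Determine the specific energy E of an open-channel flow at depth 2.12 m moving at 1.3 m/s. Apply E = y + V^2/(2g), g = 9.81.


Specific energy E = y + V^2/(2g).
Velocity head = V^2/(2g) = 1.3^2 / (2*9.81) = 1.69 / 19.62 = 0.0861 m.
E = 2.12 + 0.0861 = 2.2061 m.

2.2061


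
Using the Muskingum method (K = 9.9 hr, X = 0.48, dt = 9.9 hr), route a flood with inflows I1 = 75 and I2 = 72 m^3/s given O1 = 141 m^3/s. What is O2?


Muskingum coefficients:
denom = 2*K*(1-X) + dt = 2*9.9*(1-0.48) + 9.9 = 20.196.
C0 = (dt - 2*K*X)/denom = (9.9 - 2*9.9*0.48)/20.196 = 0.0196.
C1 = (dt + 2*K*X)/denom = (9.9 + 2*9.9*0.48)/20.196 = 0.9608.
C2 = (2*K*(1-X) - dt)/denom = 0.0196.
O2 = C0*I2 + C1*I1 + C2*O1
   = 0.0196*72 + 0.9608*75 + 0.0196*141
   = 76.24 m^3/s.

76.24


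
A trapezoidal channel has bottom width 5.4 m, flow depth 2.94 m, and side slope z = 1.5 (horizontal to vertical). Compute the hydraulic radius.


For a trapezoidal section with side slope z:
A = (b + z*y)*y = (5.4 + 1.5*2.94)*2.94 = 28.841 m^2.
P = b + 2*y*sqrt(1 + z^2) = 5.4 + 2*2.94*sqrt(1 + 1.5^2) = 16.0 m.
R = A/P = 28.841 / 16.0 = 1.8026 m.

1.8026


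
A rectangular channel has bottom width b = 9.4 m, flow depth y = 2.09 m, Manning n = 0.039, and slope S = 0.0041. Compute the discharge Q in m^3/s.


For a rectangular channel, the cross-sectional area A = b * y = 9.4 * 2.09 = 19.65 m^2.
The wetted perimeter P = b + 2y = 9.4 + 2*2.09 = 13.58 m.
Hydraulic radius R = A/P = 19.65/13.58 = 1.4467 m.
Velocity V = (1/n)*R^(2/3)*S^(1/2) = (1/0.039)*1.4467^(2/3)*0.0041^(1/2) = 2.1001 m/s.
Discharge Q = A * V = 19.65 * 2.1001 = 41.259 m^3/s.

41.259


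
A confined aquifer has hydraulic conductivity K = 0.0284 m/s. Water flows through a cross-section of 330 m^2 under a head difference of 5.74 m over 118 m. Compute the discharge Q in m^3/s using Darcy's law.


Darcy's law: Q = K * A * i, where i = dh/L.
Hydraulic gradient i = 5.74 / 118 = 0.048644.
Q = 0.0284 * 330 * 0.048644
  = 0.4559 m^3/s.

0.4559


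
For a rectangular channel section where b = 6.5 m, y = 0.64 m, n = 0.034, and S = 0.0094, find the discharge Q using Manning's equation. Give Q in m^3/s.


For a rectangular channel, the cross-sectional area A = b * y = 6.5 * 0.64 = 4.16 m^2.
The wetted perimeter P = b + 2y = 6.5 + 2*0.64 = 7.78 m.
Hydraulic radius R = A/P = 4.16/7.78 = 0.5347 m.
Velocity V = (1/n)*R^(2/3)*S^(1/2) = (1/0.034)*0.5347^(2/3)*0.0094^(1/2) = 1.8786 m/s.
Discharge Q = A * V = 4.16 * 1.8786 = 7.815 m^3/s.

7.815


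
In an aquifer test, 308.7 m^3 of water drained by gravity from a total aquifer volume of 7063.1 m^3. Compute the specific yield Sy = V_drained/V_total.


Specific yield Sy = Volume drained / Total volume.
Sy = 308.7 / 7063.1
   = 0.0437.

0.0437


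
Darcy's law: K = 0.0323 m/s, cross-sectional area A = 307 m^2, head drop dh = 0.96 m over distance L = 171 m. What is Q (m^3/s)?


Darcy's law: Q = K * A * i, where i = dh/L.
Hydraulic gradient i = 0.96 / 171 = 0.005614.
Q = 0.0323 * 307 * 0.005614
  = 0.0557 m^3/s.

0.0557


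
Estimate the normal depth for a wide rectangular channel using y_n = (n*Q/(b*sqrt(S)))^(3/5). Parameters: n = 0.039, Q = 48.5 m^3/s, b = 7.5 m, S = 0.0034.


We use the wide-channel approximation y_n = (n*Q/(b*sqrt(S)))^(3/5).
sqrt(S) = sqrt(0.0034) = 0.05831.
Numerator: n*Q = 0.039 * 48.5 = 1.8915.
Denominator: b*sqrt(S) = 7.5 * 0.05831 = 0.437325.
arg = 4.3252.
y_n = 4.3252^(3/5) = 2.4077 m.

2.4077


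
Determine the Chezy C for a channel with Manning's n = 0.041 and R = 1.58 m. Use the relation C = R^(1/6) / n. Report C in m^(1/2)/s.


The Chezy coefficient relates to Manning's n through C = R^(1/6) / n.
R^(1/6) = 1.58^(1/6) = 1.079219.
C = 1.079219 / 0.041 = 26.32 m^(1/2)/s.

26.32


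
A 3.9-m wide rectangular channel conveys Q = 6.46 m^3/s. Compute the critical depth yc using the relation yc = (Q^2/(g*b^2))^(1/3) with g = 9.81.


Using yc = (Q^2 / (g * b^2))^(1/3):
Q^2 = 6.46^2 = 41.73.
g * b^2 = 9.81 * 3.9^2 = 9.81 * 15.21 = 149.21.
Q^2 / (g*b^2) = 41.73 / 149.21 = 0.2797.
yc = 0.2797^(1/3) = 0.654 m.

0.654


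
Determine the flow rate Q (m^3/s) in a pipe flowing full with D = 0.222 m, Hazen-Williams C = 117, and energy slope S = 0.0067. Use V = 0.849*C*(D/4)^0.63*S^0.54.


For a full circular pipe, R = D/4 = 0.222/4 = 0.0555 m.
V = 0.849 * 117 * 0.0555^0.63 * 0.0067^0.54
  = 0.849 * 117 * 0.161772 * 0.067001
  = 1.0767 m/s.
Pipe area A = pi*D^2/4 = pi*0.222^2/4 = 0.0387 m^2.
Q = A * V = 0.0387 * 1.0767 = 0.0417 m^3/s.

0.0417


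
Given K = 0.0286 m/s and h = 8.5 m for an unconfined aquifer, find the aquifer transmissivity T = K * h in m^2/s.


Transmissivity is defined as T = K * h.
T = 0.0286 * 8.5
  = 0.2431 m^2/s.

0.2431


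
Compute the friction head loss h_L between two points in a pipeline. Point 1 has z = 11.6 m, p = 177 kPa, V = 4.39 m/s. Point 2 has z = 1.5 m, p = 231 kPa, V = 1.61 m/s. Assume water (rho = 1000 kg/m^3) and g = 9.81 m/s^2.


Total head at each section: H = z + p/(rho*g) + V^2/(2g).
H1 = 11.6 + 177*1000/(1000*9.81) + 4.39^2/(2*9.81)
   = 11.6 + 18.043 + 0.9823
   = 30.625 m.
H2 = 1.5 + 231*1000/(1000*9.81) + 1.61^2/(2*9.81)
   = 1.5 + 23.547 + 0.1321
   = 25.18 m.
h_L = H1 - H2 = 30.625 - 25.18 = 5.446 m.

5.446


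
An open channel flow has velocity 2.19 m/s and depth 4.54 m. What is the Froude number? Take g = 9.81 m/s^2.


The Froude number is defined as Fr = V / sqrt(g*y).
g*y = 9.81 * 4.54 = 44.5374.
sqrt(g*y) = sqrt(44.5374) = 6.6736.
Fr = 2.19 / 6.6736 = 0.3282.

0.3282


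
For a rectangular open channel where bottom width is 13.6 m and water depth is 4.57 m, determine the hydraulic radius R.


For a rectangular section:
Flow area A = b * y = 13.6 * 4.57 = 62.15 m^2.
Wetted perimeter P = b + 2y = 13.6 + 2*4.57 = 22.74 m.
Hydraulic radius R = A/P = 62.15 / 22.74 = 2.7332 m.

2.7332


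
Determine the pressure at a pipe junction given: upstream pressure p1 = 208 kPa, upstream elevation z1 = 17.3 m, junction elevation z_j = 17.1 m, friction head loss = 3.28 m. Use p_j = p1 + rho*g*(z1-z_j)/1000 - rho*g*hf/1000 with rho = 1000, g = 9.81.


Junction pressure: p_j = p1 + rho*g*(z1 - z_j)/1000 - rho*g*hf/1000.
Elevation term = 1000*9.81*(17.3 - 17.1)/1000 = 1.962 kPa.
Friction term = 1000*9.81*3.28/1000 = 32.177 kPa.
p_j = 208 + 1.962 - 32.177 = 177.79 kPa.

177.79


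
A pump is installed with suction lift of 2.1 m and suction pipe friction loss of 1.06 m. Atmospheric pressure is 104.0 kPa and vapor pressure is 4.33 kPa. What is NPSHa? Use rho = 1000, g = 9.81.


NPSHa = p_atm/(rho*g) - z_s - hf_s - p_vap/(rho*g).
p_atm/(rho*g) = 104.0*1000 / (1000*9.81) = 10.601 m.
p_vap/(rho*g) = 4.33*1000 / (1000*9.81) = 0.441 m.
NPSHa = 10.601 - 2.1 - 1.06 - 0.441
      = 7.0 m.

7.0


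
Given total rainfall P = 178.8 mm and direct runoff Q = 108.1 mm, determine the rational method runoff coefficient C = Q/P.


The runoff coefficient C = runoff depth / rainfall depth.
C = 108.1 / 178.8
  = 0.6046.

0.6046


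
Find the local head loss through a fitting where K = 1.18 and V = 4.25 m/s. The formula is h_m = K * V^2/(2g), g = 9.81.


Minor loss formula: h_m = K * V^2/(2g).
V^2 = 4.25^2 = 18.0625.
V^2/(2g) = 18.0625 / 19.62 = 0.9206 m.
h_m = 1.18 * 0.9206 = 1.0863 m.

1.0863


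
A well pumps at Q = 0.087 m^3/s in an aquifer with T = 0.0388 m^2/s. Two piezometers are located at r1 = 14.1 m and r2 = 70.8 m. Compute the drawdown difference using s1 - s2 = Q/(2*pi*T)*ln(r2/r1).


Thiem equation: s1 - s2 = Q/(2*pi*T) * ln(r2/r1).
ln(r2/r1) = ln(70.8/14.1) = 1.6137.
Q/(2*pi*T) = 0.087 / (2*pi*0.0388) = 0.087 / 0.2438 = 0.3569.
s1 - s2 = 0.3569 * 1.6137 = 0.5759 m.

0.5759


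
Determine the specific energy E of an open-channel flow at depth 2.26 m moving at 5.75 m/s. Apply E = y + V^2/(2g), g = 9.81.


Specific energy E = y + V^2/(2g).
Velocity head = V^2/(2g) = 5.75^2 / (2*9.81) = 33.0625 / 19.62 = 1.6851 m.
E = 2.26 + 1.6851 = 3.9451 m.

3.9451


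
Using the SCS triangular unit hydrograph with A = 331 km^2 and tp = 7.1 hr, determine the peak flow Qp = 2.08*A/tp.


SCS formula: Qp = 2.08 * A / tp.
Qp = 2.08 * 331 / 7.1
   = 688.48 / 7.1
   = 96.97 m^3/s per cm.

96.97


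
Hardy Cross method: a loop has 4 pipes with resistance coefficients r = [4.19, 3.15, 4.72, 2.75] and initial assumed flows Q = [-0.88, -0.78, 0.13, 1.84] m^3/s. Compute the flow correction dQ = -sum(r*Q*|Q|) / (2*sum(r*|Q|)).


Numerator terms (r*Q*|Q|): 4.19*-0.88*|-0.88| = -3.2447; 3.15*-0.78*|-0.78| = -1.9165; 4.72*0.13*|0.13| = 0.0798; 2.75*1.84*|1.84| = 9.3104.
Sum of numerator = 4.229.
Denominator terms (r*|Q|): 4.19*|-0.88| = 3.6872; 3.15*|-0.78| = 2.457; 4.72*|0.13| = 0.6136; 2.75*|1.84| = 5.06.
2 * sum of denominator = 2 * 11.8178 = 23.6356.
dQ = -4.229 / 23.6356 = -0.1789 m^3/s.

-0.1789


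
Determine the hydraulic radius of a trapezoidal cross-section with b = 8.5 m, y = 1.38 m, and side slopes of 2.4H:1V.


For a trapezoidal section with side slope z:
A = (b + z*y)*y = (8.5 + 2.4*1.38)*1.38 = 16.301 m^2.
P = b + 2*y*sqrt(1 + z^2) = 8.5 + 2*1.38*sqrt(1 + 2.4^2) = 15.676 m.
R = A/P = 16.301 / 15.676 = 1.0398 m.

1.0398


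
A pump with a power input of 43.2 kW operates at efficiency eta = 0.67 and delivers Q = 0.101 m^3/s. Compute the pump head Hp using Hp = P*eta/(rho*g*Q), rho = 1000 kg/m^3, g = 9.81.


Pump head formula: Hp = P * eta / (rho * g * Q).
Numerator: P * eta = 43.2 * 1000 * 0.67 = 28944.0 W.
Denominator: rho * g * Q = 1000 * 9.81 * 0.101 = 990.81.
Hp = 28944.0 / 990.81 = 29.21 m.

29.21


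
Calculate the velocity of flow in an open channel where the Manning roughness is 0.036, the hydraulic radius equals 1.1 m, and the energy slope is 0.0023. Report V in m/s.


Manning's equation gives V = (1/n) * R^(2/3) * S^(1/2).
First, compute R^(2/3) = 1.1^(2/3) = 1.0656.
Next, S^(1/2) = 0.0023^(1/2) = 0.047958.
Then 1/n = 1/0.036 = 27.78.
V = 27.78 * 1.0656 * 0.047958 = 1.4196 m/s.

1.4196


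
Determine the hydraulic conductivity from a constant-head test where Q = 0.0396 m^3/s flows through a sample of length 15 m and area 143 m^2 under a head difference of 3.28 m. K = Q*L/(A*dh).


From K = Q*L / (A*dh):
Numerator: Q*L = 0.0396 * 15 = 0.594.
Denominator: A*dh = 143 * 3.28 = 469.04.
K = 0.594 / 469.04 = 0.001266 m/s.

0.001266


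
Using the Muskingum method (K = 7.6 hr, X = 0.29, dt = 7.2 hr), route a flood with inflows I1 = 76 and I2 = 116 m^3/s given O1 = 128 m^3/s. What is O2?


Muskingum coefficients:
denom = 2*K*(1-X) + dt = 2*7.6*(1-0.29) + 7.2 = 17.992.
C0 = (dt - 2*K*X)/denom = (7.2 - 2*7.6*0.29)/17.992 = 0.1552.
C1 = (dt + 2*K*X)/denom = (7.2 + 2*7.6*0.29)/17.992 = 0.6452.
C2 = (2*K*(1-X) - dt)/denom = 0.1996.
O2 = C0*I2 + C1*I1 + C2*O1
   = 0.1552*116 + 0.6452*76 + 0.1996*128
   = 92.59 m^3/s.

92.59


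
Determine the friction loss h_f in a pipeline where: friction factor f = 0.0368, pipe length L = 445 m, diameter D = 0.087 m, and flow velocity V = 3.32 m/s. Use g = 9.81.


Darcy-Weisbach equation: h_f = f * (L/D) * V^2/(2g).
f * L/D = 0.0368 * 445/0.087 = 188.2299.
V^2/(2g) = 3.32^2 / (2*9.81) = 11.0224 / 19.62 = 0.5618 m.
h_f = 188.2299 * 0.5618 = 105.746 m.

105.746


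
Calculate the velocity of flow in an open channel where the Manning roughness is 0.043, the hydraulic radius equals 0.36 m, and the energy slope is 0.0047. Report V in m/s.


Manning's equation gives V = (1/n) * R^(2/3) * S^(1/2).
First, compute R^(2/3) = 0.36^(2/3) = 0.5061.
Next, S^(1/2) = 0.0047^(1/2) = 0.068557.
Then 1/n = 1/0.043 = 23.26.
V = 23.26 * 0.5061 * 0.068557 = 0.8068 m/s.

0.8068


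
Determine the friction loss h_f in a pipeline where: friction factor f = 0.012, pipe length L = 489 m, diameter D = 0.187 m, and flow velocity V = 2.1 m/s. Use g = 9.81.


Darcy-Weisbach equation: h_f = f * (L/D) * V^2/(2g).
f * L/D = 0.012 * 489/0.187 = 31.3797.
V^2/(2g) = 2.1^2 / (2*9.81) = 4.41 / 19.62 = 0.2248 m.
h_f = 31.3797 * 0.2248 = 7.053 m.

7.053


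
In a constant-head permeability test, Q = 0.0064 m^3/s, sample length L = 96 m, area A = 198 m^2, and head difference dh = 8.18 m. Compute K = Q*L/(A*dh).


From K = Q*L / (A*dh):
Numerator: Q*L = 0.0064 * 96 = 0.6144.
Denominator: A*dh = 198 * 8.18 = 1619.64.
K = 0.6144 / 1619.64 = 0.000379 m/s.

0.000379
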